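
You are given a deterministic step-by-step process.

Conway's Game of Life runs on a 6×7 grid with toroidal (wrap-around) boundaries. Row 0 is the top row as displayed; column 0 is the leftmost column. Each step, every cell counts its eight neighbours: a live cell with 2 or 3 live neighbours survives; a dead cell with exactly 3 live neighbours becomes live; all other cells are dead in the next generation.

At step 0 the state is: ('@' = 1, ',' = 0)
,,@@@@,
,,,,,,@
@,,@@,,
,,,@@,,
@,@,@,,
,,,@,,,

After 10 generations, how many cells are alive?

6

0) ,,@@@@,
,,,,,,@
@,,@@,,
,,,@@,,
@,@,@,,
,,,@,,,
1) ,,@@@@,
,,@,,,@
,,,@@@,
,@@,,@,
,,@,@,,
,@,,,@,
2) ,@@@@@@
,,@,,,@
,@,@@@@
,@@,,@,
,,@@@@,
,@,,,@,
3) ,@,@@,@
,,,,,,,
,@,@@,@
@@,,,,,
,,,@,@@
@@,,,,,
4) ,@@,,,,
,,,,,,,
,@@,,,,
,@,@,,,
,,@,,,@
,@,@,,,
5) ,@@,,,,
,,,,,,,
,@@,,,,
@@,@,,,
@@,@,,,
@@,@,,,
6) @@@,,,,
,,,,,,,
@@@,,,,
,,,@,,,
,,,@@,@
,,,@,,,
7) ,@@,,,,
,,,,,,,
,@@,,,,
@@,@@,,
,,@@@,,
@@,@@,,
8) @@@@,,,
,,,,,,,
@@@@,,,
@,,,@,,
,,,,,@,
@,,,@,,
9) @@@@,,,
,,,,,,,
@@@@,,,
@,@@@,@
,,,,@@@
@,@@@,@
10) @,,,@,@
,,,,,,,
@,,,@,@
,,,,,,,
,,,,,,,
,,,,,,,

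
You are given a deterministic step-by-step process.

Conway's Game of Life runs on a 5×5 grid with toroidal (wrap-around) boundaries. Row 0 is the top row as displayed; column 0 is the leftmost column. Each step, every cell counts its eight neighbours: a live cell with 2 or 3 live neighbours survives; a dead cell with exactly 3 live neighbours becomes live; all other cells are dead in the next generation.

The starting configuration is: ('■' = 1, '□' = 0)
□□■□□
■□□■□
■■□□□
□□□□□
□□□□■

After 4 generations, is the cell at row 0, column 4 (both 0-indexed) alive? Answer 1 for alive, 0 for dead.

1

t=0: □□■□□
■□□■□
■■□□□
□□□□□
□□□□■
t=1: □□□■■
■□■□■
■■□□■
■□□□□
□□□□□
t=2: ■□□■■
□□■□□
□□□■□
■■□□■
□□□□■
t=3: ■□□■■
□□■□□
■■■■■
■□□■■
□■□□□
t=4: ■■■■■
□□□□□
□□□□□
□□□□□
□■■□□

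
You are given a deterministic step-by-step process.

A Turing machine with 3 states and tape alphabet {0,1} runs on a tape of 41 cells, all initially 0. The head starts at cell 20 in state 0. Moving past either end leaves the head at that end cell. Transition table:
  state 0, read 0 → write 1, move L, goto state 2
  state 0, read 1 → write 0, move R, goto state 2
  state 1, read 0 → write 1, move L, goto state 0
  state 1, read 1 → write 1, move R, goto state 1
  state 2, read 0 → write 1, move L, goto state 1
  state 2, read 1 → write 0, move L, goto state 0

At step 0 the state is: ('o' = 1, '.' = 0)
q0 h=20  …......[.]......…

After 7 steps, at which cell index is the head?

13

t=0: q0 h=20  …......[.]......…
t=1: q2 h=19  …......[.]o.....…
t=2: q1 h=18  …......[.]oo....…
t=3: q0 h=17  …......[.]ooo...…
t=4: q2 h=16  …......[.]oooo..…
t=5: q1 h=15  …......[.]ooooo.…
t=6: q0 h=14  …......[.]oooooo…
t=7: q2 h=13  …......[.]oooooo…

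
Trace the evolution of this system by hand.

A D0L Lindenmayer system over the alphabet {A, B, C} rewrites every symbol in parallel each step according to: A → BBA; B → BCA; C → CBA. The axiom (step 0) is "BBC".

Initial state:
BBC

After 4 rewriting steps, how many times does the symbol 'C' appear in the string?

54

[0] BBC
[1] BCABCACBA
[2] BCACBABBABCACBABBACBABCABBA
[3] BCACBABBACBABCABBABCABCABBABCACBABBACBABCABBABCABCABBACBABCABBABCACBABBABCABCABBA
[4] BCACBABBACBABCABBABCABCABBACBABCABBABCACBABBABCABCABBABCAC…ABBABCACBABBACBABCABBABCABCABBABCACBABBABCACBABBABCABCABBA  (len 243)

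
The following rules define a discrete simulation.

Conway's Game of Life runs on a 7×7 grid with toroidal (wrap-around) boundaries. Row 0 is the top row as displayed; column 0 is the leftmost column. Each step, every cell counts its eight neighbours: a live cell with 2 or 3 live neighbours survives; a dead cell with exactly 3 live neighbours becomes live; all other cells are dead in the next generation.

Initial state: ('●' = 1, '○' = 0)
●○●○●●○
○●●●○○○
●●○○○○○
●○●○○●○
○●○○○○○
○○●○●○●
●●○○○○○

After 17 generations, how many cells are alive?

9

t=0: ●○●○●●○
○●●●○○○
●●○○○○○
●○●○○●○
○●○○○○○
○○●○●○●
●●○○○○○
t=1: ●○○○●○●
○○○●●○●
●○○●○○●
●○●○○○●
●●●●○●●
○○●○○○○
●○●○●○○
t=2: ●●○○●○●
○○○●●○○
○●●●●○○
○○○○●○○
○○○●○●○
○○○○●●○
●○○○○●●
t=3: ○●○●●○○
○○○○○○○
○○●○○●○
○○○○○●○
○○○●○●○
○○○○○○○
○●○○○○○
t=4: ○○●○○○○
○○●●●○○
○○○○○○○
○○○○○●●
○○○○●○○
○○○○○○○
○○●○○○○
t=5: ○●●○○○○
○○●●○○○
○○○●●●○
○○○○○●○
○○○○○●○
○○○○○○○
○○○○○○○
t=6: ○●●●○○○
○●○○○○○
○○●●○●○
○○○○○●●
○○○○○○○
○○○○○○○
○○○○○○○
t=7: ○●●○○○○
○●○○●○○
○○●○●●●
○○○○●●●
○○○○○○○
○○○○○○○
○○●○○○○
t=8: ○●●●○○○
●●○○●○○
●○○○○○●
○○○●●○●
○○○○○●○
○○○○○○○
○●●○○○○
t=9: ○○○●○○○
○○○●○○●
○●○●●○●
●○○○●○●
○○○○●●○
○○○○○○○
○●○●○○○
t=10: ○○○●●○○
●○○●○●○
○○●●●○●
●○○○○○●
○○○○●●●
○○○○●○○
○○●○○○○
t=11: ○○●●●○○
○○○○○●●
○●●●●○○
●○○○○○○
●○○○●○●
○○○●●○○
○○○○●○○
t=12: ○○○●●○○
○●○○○●○
●●●●●●●
●○●○●●●
●○○●●●●
○○○●●○○
○○●○○●○
t=13: ○○●●●●○
○●○○○○○
○○○○○○○
○○○○○○○
●●●○○○○
○○●○○○○
○○●○○●○
t=14: ○●●●●●○
○○●●●○○
○○○○○○○
○●○○○○○
○●●○○○○
○○●●○○○
○●●○○●○
t=15: ○○○○○●○
○●○○○●○
○○●●○○○
○●●○○○○
○●○●○○○
○○○●○○○
○○○○○●○
t=16: ○○○○●●●
○○●○●○○
○○○●○○○
○●○○○○○
○●○●○○○
○○●○●○○
○○○○●○○
t=17: ○○○○●○○
○○○○●○○
○○●●○○○
○○○○○○○
○●○●○○○
○○●○●○○
○○○○●○○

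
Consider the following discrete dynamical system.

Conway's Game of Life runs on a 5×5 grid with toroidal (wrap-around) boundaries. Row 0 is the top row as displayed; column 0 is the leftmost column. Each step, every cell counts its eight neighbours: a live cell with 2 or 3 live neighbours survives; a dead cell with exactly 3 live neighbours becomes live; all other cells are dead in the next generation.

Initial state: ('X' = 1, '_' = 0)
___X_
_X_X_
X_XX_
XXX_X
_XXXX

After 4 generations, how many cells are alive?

[0] ___X_
_X_X_
X_XX_
XXX_X
_XXXX
[1] XX___
_X_X_
_____
_____
_____
[2] XXX__
XXX__
_____
_____
_____
[3] X_X__
X_X__
_X___
_____
_X___
[4] X_X__
X_X__
_X___
_____
_X___

6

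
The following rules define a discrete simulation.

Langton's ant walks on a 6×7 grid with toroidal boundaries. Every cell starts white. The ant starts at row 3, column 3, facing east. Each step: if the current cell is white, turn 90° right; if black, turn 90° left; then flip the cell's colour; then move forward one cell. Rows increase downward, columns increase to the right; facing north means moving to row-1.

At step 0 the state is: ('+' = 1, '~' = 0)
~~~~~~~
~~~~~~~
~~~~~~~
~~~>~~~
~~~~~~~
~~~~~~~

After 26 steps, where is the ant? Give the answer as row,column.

2,0

0) ~~~~~~~
~~~~~~~
~~~~~~~
~~~>~~~
~~~~~~~
~~~~~~~
1) ~~~~~~~
~~~~~~~
~~~~~~~
~~~+~~~
~~~v~~~
~~~~~~~
2) ~~~~~~~
~~~~~~~
~~~~~~~
~~~+~~~
~~<+~~~
~~~~~~~
3) ~~~~~~~
~~~~~~~
~~~~~~~
~~^+~~~
~~++~~~
~~~~~~~
4) ~~~~~~~
~~~~~~~
~~~~~~~
~~+>~~~
~~++~~~
~~~~~~~
5) ~~~~~~~
~~~~~~~
~~~^~~~
~~+~~~~
~~++~~~
~~~~~~~
6) ~~~~~~~
~~~~~~~
~~~+>~~
~~+~~~~
~~++~~~
~~~~~~~
7) ~~~~~~~
~~~~~~~
~~~++~~
~~+~v~~
~~++~~~
~~~~~~~
8) ~~~~~~~
~~~~~~~
~~~++~~
~~+<+~~
~~++~~~
~~~~~~~
9) ~~~~~~~
~~~~~~~
~~~^+~~
~~+++~~
~~++~~~
~~~~~~~
10) ~~~~~~~
~~~~~~~
~~<~+~~
~~+++~~
~~++~~~
~~~~~~~
11) ~~~~~~~
~~^~~~~
~~+~+~~
~~+++~~
~~++~~~
~~~~~~~
12) ~~~~~~~
~~+>~~~
~~+~+~~
~~+++~~
~~++~~~
~~~~~~~
13) ~~~~~~~
~~++~~~
~~+v+~~
~~+++~~
~~++~~~
~~~~~~~
14) ~~~~~~~
~~++~~~
~~<++~~
~~+++~~
~~++~~~
~~~~~~~
15) ~~~~~~~
~~++~~~
~~~++~~
~~v++~~
~~++~~~
~~~~~~~
16) ~~~~~~~
~~++~~~
~~~++~~
~~~>+~~
~~++~~~
~~~~~~~
17) ~~~~~~~
~~++~~~
~~~^+~~
~~~~+~~
~~++~~~
~~~~~~~
18) ~~~~~~~
~~++~~~
~~<~+~~
~~~~+~~
~~++~~~
~~~~~~~
19) ~~~~~~~
~~^+~~~
~~+~+~~
~~~~+~~
~~++~~~
~~~~~~~
20) ~~~~~~~
~<~+~~~
~~+~+~~
~~~~+~~
~~++~~~
~~~~~~~
21) ~^~~~~~
~+~+~~~
~~+~+~~
~~~~+~~
~~++~~~
~~~~~~~
22) ~+>~~~~
~+~+~~~
~~+~+~~
~~~~+~~
~~++~~~
~~~~~~~
23) ~++~~~~
~+v+~~~
~~+~+~~
~~~~+~~
~~++~~~
~~~~~~~
24) ~++~~~~
~<++~~~
~~+~+~~
~~~~+~~
~~++~~~
~~~~~~~
25) ~++~~~~
~~++~~~
~v+~+~~
~~~~+~~
~~++~~~
~~~~~~~
26) ~++~~~~
~~++~~~
<++~+~~
~~~~+~~
~~++~~~
~~~~~~~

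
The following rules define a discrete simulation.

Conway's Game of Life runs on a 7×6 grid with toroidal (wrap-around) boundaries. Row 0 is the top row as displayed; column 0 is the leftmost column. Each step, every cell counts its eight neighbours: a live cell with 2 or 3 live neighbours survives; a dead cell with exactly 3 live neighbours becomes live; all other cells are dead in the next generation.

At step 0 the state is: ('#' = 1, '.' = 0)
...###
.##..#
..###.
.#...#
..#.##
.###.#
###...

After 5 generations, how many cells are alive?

t=0: ...###
.##..#
..###.
.#...#
..#.##
.###.#
###...
t=1: ...###
##...#
...###
##...#
.....#
.....#
......
t=2: ....##
..#...
..#...
......
....##
......
.....#
t=3: ....##
...#..
......
......
......
....##
....##
t=4: ...#.#
....#.
......
......
......
....##
#..#..
t=5: ...#.#
....#.
......
......
......
....##
#..#..

7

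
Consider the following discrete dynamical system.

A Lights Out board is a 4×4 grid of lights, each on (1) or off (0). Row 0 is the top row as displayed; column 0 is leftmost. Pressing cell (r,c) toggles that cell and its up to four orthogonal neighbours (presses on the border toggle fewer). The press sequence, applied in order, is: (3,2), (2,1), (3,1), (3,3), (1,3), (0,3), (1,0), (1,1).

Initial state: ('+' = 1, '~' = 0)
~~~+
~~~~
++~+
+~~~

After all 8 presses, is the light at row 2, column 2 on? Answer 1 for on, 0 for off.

0) ~~~+
~~~~
++~+
+~~~
1) ~~~+
~~~~
++++
++++
2) ~~~+
~+~~
~~~+
+~++
3) ~~~+
~+~~
~+~+
~+~+
4) ~~~+
~+~~
~+~~
~++~
5) ~~~~
~+++
~+~+
~++~
6) ~~++
~++~
~+~+
~++~
7) +~++
+~+~
++~+
~++~
8) ++++
~+~~
+~~+
~++~

0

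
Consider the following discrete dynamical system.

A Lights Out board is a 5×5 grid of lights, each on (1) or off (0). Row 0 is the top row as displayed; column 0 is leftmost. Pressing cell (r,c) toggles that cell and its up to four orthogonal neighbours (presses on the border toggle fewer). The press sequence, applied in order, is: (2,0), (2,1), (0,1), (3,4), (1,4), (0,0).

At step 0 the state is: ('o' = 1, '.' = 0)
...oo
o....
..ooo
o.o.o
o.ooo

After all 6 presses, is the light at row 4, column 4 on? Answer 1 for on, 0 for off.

step 0: ...oo
o....
..ooo
o.o.o
o.ooo
step 1: ...oo
.....
ooooo
..o.o
o.ooo
step 2: ...oo
.o...
...oo
.oo.o
o.ooo
step 3: ooooo
.....
...oo
.oo.o
o.ooo
step 4: ooooo
.....
...o.
.ooo.
o.oo.
step 5: oooo.
...oo
...oo
.ooo.
o.oo.
step 6: ..oo.
o..oo
...oo
.ooo.
o.oo.

0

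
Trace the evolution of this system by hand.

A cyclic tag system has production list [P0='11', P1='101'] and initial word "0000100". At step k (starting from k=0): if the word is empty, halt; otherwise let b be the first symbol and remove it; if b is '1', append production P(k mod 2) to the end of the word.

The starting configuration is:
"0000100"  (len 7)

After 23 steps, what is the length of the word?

19

gen 0: "0000100"  (len 7)
gen 1: "000100"  (len 6)
gen 2: "00100"  (len 5)
gen 3: "0100"  (len 4)
gen 4: "100"  (len 3)
gen 5: "0011"  (len 4)
gen 6: "011"  (len 3)
gen 7: "11"  (len 2)
gen 8: "1101"  (len 4)
gen 9: "10111"  (len 5)
gen 10: "0111101"  (len 7)
gen 11: "111101"  (len 6)
gen 12: "11101101"  (len 8)
gen 13: "110110111"  (len 9)
gen 14: "10110111101"  (len 11)
gen 15: "011011110111"  (len 12)
gen 16: "11011110111"  (len 11)
gen 17: "101111011111"  (len 12)
gen 18: "01111011111101"  (len 14)
gen 19: "1111011111101"  (len 13)
gen 20: "111011111101101"  (len 15)
gen 21: "1101111110110111"  (len 16)
gen 22: "101111110110111101"  (len 18)
gen 23: "0111111011011110111"  (len 19)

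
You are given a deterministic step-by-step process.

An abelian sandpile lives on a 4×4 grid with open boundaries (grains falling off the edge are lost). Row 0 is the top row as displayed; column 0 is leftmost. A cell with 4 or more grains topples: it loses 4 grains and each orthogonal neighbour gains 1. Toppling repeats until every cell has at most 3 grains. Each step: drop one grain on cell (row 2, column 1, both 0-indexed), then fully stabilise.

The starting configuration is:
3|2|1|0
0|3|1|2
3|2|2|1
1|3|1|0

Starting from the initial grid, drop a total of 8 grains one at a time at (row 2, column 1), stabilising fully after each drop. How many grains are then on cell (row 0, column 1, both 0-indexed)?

gen 0: 3|2|1|0
0|3|1|2
3|2|2|1
1|3|1|0
gen 1: 3|2|1|0
0|3|1|2
3|3|2|1
1|3|1|0
gen 2: 3|3|1|0
2|0|2|2
0|3|3|1
3|0|2|0
gen 3: 3|3|1|0
2|1|3|2
1|1|0|2
3|1|3|0
gen 4: 3|3|1|0
2|1|3|2
1|2|0|2
3|1|3|0
gen 5: 3|3|1|0
2|1|3|2
1|3|0|2
3|1|3|0
gen 6: 3|3|1|0
2|2|3|2
2|0|1|2
3|2|3|0
gen 7: 3|3|1|0
2|2|3|2
2|1|1|2
3|2|3|0
gen 8: 3|3|1|0
2|2|3|2
2|2|1|2
3|2|3|0

3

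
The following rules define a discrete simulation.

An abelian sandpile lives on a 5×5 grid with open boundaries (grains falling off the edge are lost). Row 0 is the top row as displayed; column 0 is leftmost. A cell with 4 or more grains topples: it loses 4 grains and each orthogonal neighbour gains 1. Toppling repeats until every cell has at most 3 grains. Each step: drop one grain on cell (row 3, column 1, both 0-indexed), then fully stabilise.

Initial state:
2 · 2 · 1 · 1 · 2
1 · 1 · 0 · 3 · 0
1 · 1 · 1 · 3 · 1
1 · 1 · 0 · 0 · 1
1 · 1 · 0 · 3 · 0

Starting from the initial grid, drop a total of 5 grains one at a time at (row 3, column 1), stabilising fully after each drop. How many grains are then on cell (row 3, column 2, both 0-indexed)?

t=0: 2 · 2 · 1 · 1 · 2
1 · 1 · 0 · 3 · 0
1 · 1 · 1 · 3 · 1
1 · 1 · 0 · 0 · 1
1 · 1 · 0 · 3 · 0
t=1: 2 · 2 · 1 · 1 · 2
1 · 1 · 0 · 3 · 0
1 · 1 · 1 · 3 · 1
1 · 2 · 0 · 0 · 1
1 · 1 · 0 · 3 · 0
t=2: 2 · 2 · 1 · 1 · 2
1 · 1 · 0 · 3 · 0
1 · 1 · 1 · 3 · 1
1 · 3 · 0 · 0 · 1
1 · 1 · 0 · 3 · 0
t=3: 2 · 2 · 1 · 1 · 2
1 · 1 · 0 · 3 · 0
1 · 2 · 1 · 3 · 1
2 · 0 · 1 · 0 · 1
1 · 2 · 0 · 3 · 0
t=4: 2 · 2 · 1 · 1 · 2
1 · 1 · 0 · 3 · 0
1 · 2 · 1 · 3 · 1
2 · 1 · 1 · 0 · 1
1 · 2 · 0 · 3 · 0
t=5: 2 · 2 · 1 · 1 · 2
1 · 1 · 0 · 3 · 0
1 · 2 · 1 · 3 · 1
2 · 2 · 1 · 0 · 1
1 · 2 · 0 · 3 · 0

1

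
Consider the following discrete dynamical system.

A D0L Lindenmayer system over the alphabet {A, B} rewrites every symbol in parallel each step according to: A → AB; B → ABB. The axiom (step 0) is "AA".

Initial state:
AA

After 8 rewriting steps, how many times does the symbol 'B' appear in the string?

0) AA
1) ABAB
2) ABABBABABB
3) ABABBABABBABBABABBABABBABB
4) ABABBABABBABBABABBABABBABBABABBABBABABBABABBABBABABBABABBABBABABBABB
5) ABABBABABBABBABABBABABBABBABABBABBABABBABABBABBABABBABABBA…ABBABABBABABBABBABABBABABBABBABABBABBABABBABABBABBABABBABB  (len 178)
6) ABABBABABBABBABABBABABBABBABABBABBABABBABABBABBABABBABABBA…ABBABABBABABBABBABABBABABBABBABABBABBABABBABABBABBABABBABB  (len 466)
7) ABABBABABBABBABABBABABBABBABABBABBABABBABABBABBABABBABABBA…ABBABABBABABBABBABABBABABBABBABABBABBABABBABABBABBABABBABB  (len 1220)
8) ABABBABABBABBABABBABABBABBABABBABBABABBABABBABBABABBABABBA…ABBABABBABABBABBABABBABABBABBABABBABBABABBABABBABBABABBABB  (len 3194)

1974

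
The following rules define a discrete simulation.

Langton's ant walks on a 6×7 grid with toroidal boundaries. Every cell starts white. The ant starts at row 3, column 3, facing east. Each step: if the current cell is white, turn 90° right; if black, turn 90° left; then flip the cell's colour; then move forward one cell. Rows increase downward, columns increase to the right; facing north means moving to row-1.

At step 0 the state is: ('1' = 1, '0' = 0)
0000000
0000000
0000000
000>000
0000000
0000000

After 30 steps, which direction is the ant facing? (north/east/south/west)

east

0) 0000000
0000000
0000000
000>000
0000000
0000000
1) 0000000
0000000
0000000
0001000
000v000
0000000
2) 0000000
0000000
0000000
0001000
00<1000
0000000
3) 0000000
0000000
0000000
00^1000
0011000
0000000
4) 0000000
0000000
0000000
001>000
0011000
0000000
5) 0000000
0000000
000^000
0010000
0011000
0000000
6) 0000000
0000000
0001>00
0010000
0011000
0000000
7) 0000000
0000000
0001100
0010v00
0011000
0000000
8) 0000000
0000000
0001100
001<100
0011000
0000000
9) 0000000
0000000
000^100
0011100
0011000
0000000
10) 0000000
0000000
00<0100
0011100
0011000
0000000
11) 0000000
00^0000
0010100
0011100
0011000
0000000
12) 0000000
001>000
0010100
0011100
0011000
0000000
13) 0000000
0011000
001v100
0011100
0011000
0000000
14) 0000000
0011000
00<1100
0011100
0011000
0000000
15) 0000000
0011000
0001100
00v1100
0011000
0000000
16) 0000000
0011000
0001100
000>100
0011000
0000000
17) 0000000
0011000
000^100
0000100
0011000
0000000
18) 0000000
0011000
00<0100
0000100
0011000
0000000
19) 0000000
00^1000
0010100
0000100
0011000
0000000
20) 0000000
0<01000
0010100
0000100
0011000
0000000
21) 0^00000
0101000
0010100
0000100
0011000
0000000
22) 01>0000
0101000
0010100
0000100
0011000
0000000
23) 0110000
01v1000
0010100
0000100
0011000
0000000
24) 0110000
0<11000
0010100
0000100
0011000
0000000
25) 0110000
0011000
0v10100
0000100
0011000
0000000
26) 0110000
0011000
<110100
0000100
0011000
0000000
27) 0110000
^011000
1110100
0000100
0011000
0000000
28) 0110000
1>11000
1110100
0000100
0011000
0000000
29) 0110000
1111000
1v10100
0000100
0011000
0000000
30) 0110000
1111000
10>0100
0000100
0011000
0000000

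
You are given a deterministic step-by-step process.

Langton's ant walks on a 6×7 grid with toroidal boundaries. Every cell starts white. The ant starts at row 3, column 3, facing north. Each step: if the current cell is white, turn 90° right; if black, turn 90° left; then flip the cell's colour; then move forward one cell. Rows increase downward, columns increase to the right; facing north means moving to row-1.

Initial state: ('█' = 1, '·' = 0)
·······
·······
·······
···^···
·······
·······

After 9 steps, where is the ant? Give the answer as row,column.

3,2

gen 0: ·······
·······
·······
···^···
·······
·······
gen 1: ·······
·······
·······
···█>··
·······
·······
gen 2: ·······
·······
·······
···██··
····v··
·······
gen 3: ·······
·······
·······
···██··
···<█··
·······
gen 4: ·······
·······
·······
···^█··
···██··
·······
gen 5: ·······
·······
·······
··<·█··
···██··
·······
gen 6: ·······
·······
··^····
··█·█··
···██··
·······
gen 7: ·······
·······
··█>···
··█·█··
···██··
·······
gen 8: ·······
·······
··██···
··█v█··
···██··
·······
gen 9: ·······
·······
··██···
··<██··
···██··
·······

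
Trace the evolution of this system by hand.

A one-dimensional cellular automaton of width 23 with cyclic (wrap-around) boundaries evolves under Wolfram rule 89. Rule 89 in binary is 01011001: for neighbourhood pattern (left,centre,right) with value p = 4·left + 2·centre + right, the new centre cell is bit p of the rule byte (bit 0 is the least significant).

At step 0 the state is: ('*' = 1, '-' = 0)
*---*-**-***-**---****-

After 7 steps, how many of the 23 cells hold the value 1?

gen 0: *---*-**-***-**---****-
gen 1: -**---**-*-*-****-*--*-
gen 2: -****-**-----*--*--*--*
gen 3: -*--*-******--*--*--*--
gen 4: --*---*----**--*--*--**
gen 5: *--**--***-***--*--*-**
gen 6: **-***-*-*-*-**--*---*-
gen 7: **-*-*-------***--**---

9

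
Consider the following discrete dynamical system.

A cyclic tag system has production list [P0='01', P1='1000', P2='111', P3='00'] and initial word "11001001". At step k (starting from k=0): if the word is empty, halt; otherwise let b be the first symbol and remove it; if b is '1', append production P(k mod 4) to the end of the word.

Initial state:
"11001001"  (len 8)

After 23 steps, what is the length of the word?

10

k=0  "11001001"  (len 8)
k=1  "100100101"  (len 9)
k=2  "001001011000"  (len 12)
k=3  "01001011000"  (len 11)
k=4  "1001011000"  (len 10)
k=5  "00101100001"  (len 11)
k=6  "0101100001"  (len 10)
k=7  "101100001"  (len 9)
k=8  "0110000100"  (len 10)
k=9  "110000100"  (len 9)
k=10  "100001001000"  (len 12)
k=11  "00001001000111"  (len 14)
k=12  "0001001000111"  (len 13)
k=13  "001001000111"  (len 12)
k=14  "01001000111"  (len 11)
k=15  "1001000111"  (len 10)
k=16  "00100011100"  (len 11)
k=17  "0100011100"  (len 10)
k=18  "100011100"  (len 9)
k=19  "00011100111"  (len 11)
k=20  "0011100111"  (len 10)
k=21  "011100111"  (len 9)
k=22  "11100111"  (len 8)
k=23  "1100111111"  (len 10)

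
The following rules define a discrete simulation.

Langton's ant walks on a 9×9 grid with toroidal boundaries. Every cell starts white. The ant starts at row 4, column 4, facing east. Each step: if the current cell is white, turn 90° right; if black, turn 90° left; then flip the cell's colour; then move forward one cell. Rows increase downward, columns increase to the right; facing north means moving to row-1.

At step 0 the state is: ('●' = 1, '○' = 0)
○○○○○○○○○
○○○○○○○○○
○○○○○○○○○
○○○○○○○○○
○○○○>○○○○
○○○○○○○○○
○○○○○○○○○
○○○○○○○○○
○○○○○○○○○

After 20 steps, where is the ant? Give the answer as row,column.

k=0  ○○○○○○○○○
○○○○○○○○○
○○○○○○○○○
○○○○○○○○○
○○○○>○○○○
○○○○○○○○○
○○○○○○○○○
○○○○○○○○○
○○○○○○○○○
k=1  ○○○○○○○○○
○○○○○○○○○
○○○○○○○○○
○○○○○○○○○
○○○○●○○○○
○○○○v○○○○
○○○○○○○○○
○○○○○○○○○
○○○○○○○○○
k=2  ○○○○○○○○○
○○○○○○○○○
○○○○○○○○○
○○○○○○○○○
○○○○●○○○○
○○○<●○○○○
○○○○○○○○○
○○○○○○○○○
○○○○○○○○○
k=3  ○○○○○○○○○
○○○○○○○○○
○○○○○○○○○
○○○○○○○○○
○○○^●○○○○
○○○●●○○○○
○○○○○○○○○
○○○○○○○○○
○○○○○○○○○
k=4  ○○○○○○○○○
○○○○○○○○○
○○○○○○○○○
○○○○○○○○○
○○○●>○○○○
○○○●●○○○○
○○○○○○○○○
○○○○○○○○○
○○○○○○○○○
k=5  ○○○○○○○○○
○○○○○○○○○
○○○○○○○○○
○○○○^○○○○
○○○●○○○○○
○○○●●○○○○
○○○○○○○○○
○○○○○○○○○
○○○○○○○○○
k=6  ○○○○○○○○○
○○○○○○○○○
○○○○○○○○○
○○○○●>○○○
○○○●○○○○○
○○○●●○○○○
○○○○○○○○○
○○○○○○○○○
○○○○○○○○○
k=7  ○○○○○○○○○
○○○○○○○○○
○○○○○○○○○
○○○○●●○○○
○○○●○v○○○
○○○●●○○○○
○○○○○○○○○
○○○○○○○○○
○○○○○○○○○
k=8  ○○○○○○○○○
○○○○○○○○○
○○○○○○○○○
○○○○●●○○○
○○○●<●○○○
○○○●●○○○○
○○○○○○○○○
○○○○○○○○○
○○○○○○○○○
k=9  ○○○○○○○○○
○○○○○○○○○
○○○○○○○○○
○○○○^●○○○
○○○●●●○○○
○○○●●○○○○
○○○○○○○○○
○○○○○○○○○
○○○○○○○○○
k=10  ○○○○○○○○○
○○○○○○○○○
○○○○○○○○○
○○○<○●○○○
○○○●●●○○○
○○○●●○○○○
○○○○○○○○○
○○○○○○○○○
○○○○○○○○○
k=11  ○○○○○○○○○
○○○○○○○○○
○○○^○○○○○
○○○●○●○○○
○○○●●●○○○
○○○●●○○○○
○○○○○○○○○
○○○○○○○○○
○○○○○○○○○
k=12  ○○○○○○○○○
○○○○○○○○○
○○○●>○○○○
○○○●○●○○○
○○○●●●○○○
○○○●●○○○○
○○○○○○○○○
○○○○○○○○○
○○○○○○○○○
k=13  ○○○○○○○○○
○○○○○○○○○
○○○●●○○○○
○○○●v●○○○
○○○●●●○○○
○○○●●○○○○
○○○○○○○○○
○○○○○○○○○
○○○○○○○○○
k=14  ○○○○○○○○○
○○○○○○○○○
○○○●●○○○○
○○○<●●○○○
○○○●●●○○○
○○○●●○○○○
○○○○○○○○○
○○○○○○○○○
○○○○○○○○○
k=15  ○○○○○○○○○
○○○○○○○○○
○○○●●○○○○
○○○○●●○○○
○○○v●●○○○
○○○●●○○○○
○○○○○○○○○
○○○○○○○○○
○○○○○○○○○
k=16  ○○○○○○○○○
○○○○○○○○○
○○○●●○○○○
○○○○●●○○○
○○○○>●○○○
○○○●●○○○○
○○○○○○○○○
○○○○○○○○○
○○○○○○○○○
k=17  ○○○○○○○○○
○○○○○○○○○
○○○●●○○○○
○○○○^●○○○
○○○○○●○○○
○○○●●○○○○
○○○○○○○○○
○○○○○○○○○
○○○○○○○○○
k=18  ○○○○○○○○○
○○○○○○○○○
○○○●●○○○○
○○○<○●○○○
○○○○○●○○○
○○○●●○○○○
○○○○○○○○○
○○○○○○○○○
○○○○○○○○○
k=19  ○○○○○○○○○
○○○○○○○○○
○○○^●○○○○
○○○●○●○○○
○○○○○●○○○
○○○●●○○○○
○○○○○○○○○
○○○○○○○○○
○○○○○○○○○
k=20  ○○○○○○○○○
○○○○○○○○○
○○<○●○○○○
○○○●○●○○○
○○○○○●○○○
○○○●●○○○○
○○○○○○○○○
○○○○○○○○○
○○○○○○○○○

2,2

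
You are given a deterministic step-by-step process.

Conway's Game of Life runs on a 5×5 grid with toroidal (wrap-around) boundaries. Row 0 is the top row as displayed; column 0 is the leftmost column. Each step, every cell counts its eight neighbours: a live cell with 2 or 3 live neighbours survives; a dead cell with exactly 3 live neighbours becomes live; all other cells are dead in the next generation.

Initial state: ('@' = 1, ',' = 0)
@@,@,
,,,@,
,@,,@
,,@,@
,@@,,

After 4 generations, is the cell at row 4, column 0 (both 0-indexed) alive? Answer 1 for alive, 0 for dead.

1

gen 0: @@,@,
,,,@,
,@,,@
,,@,@
,@@,,
gen 1: @@,@@
,@,@,
@,@,@
,,@,,
,,,,@
gen 2: ,@,@,
,,,,,
@,@,@
@@,,@
,@@,@
gen 3: @@,@,
@@@@@
,,,@@
,,,,,
,,,,@
gen 4: ,,,,,
,,,,,
,@,,,
,,,@@
@,,,@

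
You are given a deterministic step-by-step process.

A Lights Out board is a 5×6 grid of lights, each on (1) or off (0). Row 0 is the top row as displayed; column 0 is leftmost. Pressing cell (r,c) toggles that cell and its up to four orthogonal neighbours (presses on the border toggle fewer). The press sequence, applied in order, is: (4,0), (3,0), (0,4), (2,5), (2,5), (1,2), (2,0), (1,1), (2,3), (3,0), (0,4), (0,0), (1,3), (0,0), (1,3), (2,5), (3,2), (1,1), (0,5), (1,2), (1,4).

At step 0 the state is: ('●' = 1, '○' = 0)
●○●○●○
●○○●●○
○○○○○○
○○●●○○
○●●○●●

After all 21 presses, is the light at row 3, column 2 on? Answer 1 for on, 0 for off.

0

k=0  ●○●○●○
●○○●●○
○○○○○○
○○●●○○
○●●○●●
k=1  ●○●○●○
●○○●●○
○○○○○○
●○●●○○
●○●○●●
k=2  ●○●○●○
●○○●●○
●○○○○○
○●●●○○
○○●○●●
k=3  ●○●●○●
●○○●○○
●○○○○○
○●●●○○
○○●○●●
k=4  ●○●●○●
●○○●○●
●○○○●●
○●●●○●
○○●○●●
k=5  ●○●●○●
●○○●○○
●○○○○○
○●●●○○
○○●○●●
k=6  ●○○●○●
●●●○○○
●○●○○○
○●●●○○
○○●○●●
k=7  ●○○●○●
○●●○○○
○●●○○○
●●●●○○
○○●○●●
k=8  ●●○●○●
●○○○○○
○○●○○○
●●●●○○
○○●○●●
k=9  ●●○●○●
●○○●○○
○○○●●○
●●●○○○
○○●○●●
k=10  ●●○●○●
●○○●○○
●○○●●○
○○●○○○
●○●○●●
k=11  ●●○○●○
●○○●●○
●○○●●○
○○●○○○
●○●○●●
k=12  ○○○○●○
○○○●●○
●○○●●○
○○●○○○
●○●○●●
k=13  ○○○●●○
○○●○○○
●○○○●○
○○●○○○
●○●○●●
k=14  ●●○●●○
●○●○○○
●○○○●○
○○●○○○
●○●○●●
k=15  ●●○○●○
●○○●●○
●○○●●○
○○●○○○
●○●○●●
k=16  ●●○○●○
●○○●●●
●○○●○●
○○●○○●
●○●○●●
k=17  ●●○○●○
●○○●●●
●○●●○●
○●○●○●
●○○○●●
k=18  ●○○○●○
○●●●●●
●●●●○●
○●○●○●
●○○○●●
k=19  ●○○○○●
○●●●●○
●●●●○●
○●○●○●
●○○○●●
k=20  ●○●○○●
○○○○●○
●●○●○●
○●○●○●
●○○○●●
k=21  ●○●○●●
○○○●○●
●●○●●●
○●○●○●
●○○○●●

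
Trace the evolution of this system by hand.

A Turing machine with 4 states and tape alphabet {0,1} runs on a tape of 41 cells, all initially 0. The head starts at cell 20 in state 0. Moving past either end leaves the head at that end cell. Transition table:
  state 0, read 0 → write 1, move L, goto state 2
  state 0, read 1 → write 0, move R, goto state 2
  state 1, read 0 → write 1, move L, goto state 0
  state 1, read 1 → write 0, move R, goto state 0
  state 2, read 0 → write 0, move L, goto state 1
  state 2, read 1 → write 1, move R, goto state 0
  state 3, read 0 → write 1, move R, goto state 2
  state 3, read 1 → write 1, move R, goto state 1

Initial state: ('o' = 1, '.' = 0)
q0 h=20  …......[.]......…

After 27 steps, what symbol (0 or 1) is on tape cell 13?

0) q0 h=20  …......[.]......…
1) q2 h=19  …......[.]o.....…
2) q1 h=18  …......[.].o....…
3) q0 h=17  …......[.]o.o...…
4) q2 h=16  …......[.]oo.o..…
5) q1 h=15  …......[.].oo.o.…
6) q0 h=14  …......[.]o.oo.o…
7) q2 h=13  …......[.]oo.oo.…
8) q1 h=12  …......[.].oo.oo…
9) q0 h=11  …......[.]o.oo.o…
10) q2 h=10  …......[.]oo.oo.…
11) q1 h= 9  …......[.].oo.oo…
12) q0 h= 8  …......[.]o.oo.o…
13) q2 h= 7  …......[.]oo.oo.…
14) q1 h= 6  |......[.].oo.oo…
15) q0 h= 5  |.....[.]o.oo.o…
16) q2 h= 4  |....[.]oo.oo.…
17) q1 h= 3  |...[.].oo.oo…
18) q0 h= 2  |..[.]o.oo.o…
19) q2 h= 1  |.[.]oo.oo.…
20) q1 h= 0  |[.].oo.oo…
21) q0 h= 0  |[o].oo.oo…
22) q2 h= 1  |.[.]oo.oo.…
23) q1 h= 0  |[.].oo.oo…
24) q0 h= 0  |[o].oo.oo…
25) q2 h= 1  |.[.]oo.oo.…
26) q1 h= 0  |[.].oo.oo…
27) q0 h= 0  |[o].oo.oo…

0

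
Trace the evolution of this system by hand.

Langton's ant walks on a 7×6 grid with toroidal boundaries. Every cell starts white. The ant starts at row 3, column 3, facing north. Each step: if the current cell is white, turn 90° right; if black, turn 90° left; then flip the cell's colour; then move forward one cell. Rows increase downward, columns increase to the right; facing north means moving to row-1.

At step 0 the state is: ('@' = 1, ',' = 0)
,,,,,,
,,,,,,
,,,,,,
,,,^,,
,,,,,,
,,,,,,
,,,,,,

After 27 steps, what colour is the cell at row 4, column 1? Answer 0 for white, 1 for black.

1

[0] ,,,,,,
,,,,,,
,,,,,,
,,,^,,
,,,,,,
,,,,,,
,,,,,,
[1] ,,,,,,
,,,,,,
,,,,,,
,,,@>,
,,,,,,
,,,,,,
,,,,,,
[2] ,,,,,,
,,,,,,
,,,,,,
,,,@@,
,,,,v,
,,,,,,
,,,,,,
[3] ,,,,,,
,,,,,,
,,,,,,
,,,@@,
,,,<@,
,,,,,,
,,,,,,
[4] ,,,,,,
,,,,,,
,,,,,,
,,,^@,
,,,@@,
,,,,,,
,,,,,,
[5] ,,,,,,
,,,,,,
,,,,,,
,,<,@,
,,,@@,
,,,,,,
,,,,,,
[6] ,,,,,,
,,,,,,
,,^,,,
,,@,@,
,,,@@,
,,,,,,
,,,,,,
[7] ,,,,,,
,,,,,,
,,@>,,
,,@,@,
,,,@@,
,,,,,,
,,,,,,
[8] ,,,,,,
,,,,,,
,,@@,,
,,@v@,
,,,@@,
,,,,,,
,,,,,,
[9] ,,,,,,
,,,,,,
,,@@,,
,,<@@,
,,,@@,
,,,,,,
,,,,,,
[10] ,,,,,,
,,,,,,
,,@@,,
,,,@@,
,,v@@,
,,,,,,
,,,,,,
[11] ,,,,,,
,,,,,,
,,@@,,
,,,@@,
,<@@@,
,,,,,,
,,,,,,
[12] ,,,,,,
,,,,,,
,,@@,,
,^,@@,
,@@@@,
,,,,,,
,,,,,,
[13] ,,,,,,
,,,,,,
,,@@,,
,@>@@,
,@@@@,
,,,,,,
,,,,,,
[14] ,,,,,,
,,,,,,
,,@@,,
,@@@@,
,@v@@,
,,,,,,
,,,,,,
[15] ,,,,,,
,,,,,,
,,@@,,
,@@@@,
,@,>@,
,,,,,,
,,,,,,
[16] ,,,,,,
,,,,,,
,,@@,,
,@@^@,
,@,,@,
,,,,,,
,,,,,,
[17] ,,,,,,
,,,,,,
,,@@,,
,@<,@,
,@,,@,
,,,,,,
,,,,,,
[18] ,,,,,,
,,,,,,
,,@@,,
,@,,@,
,@v,@,
,,,,,,
,,,,,,
[19] ,,,,,,
,,,,,,
,,@@,,
,@,,@,
,<@,@,
,,,,,,
,,,,,,
[20] ,,,,,,
,,,,,,
,,@@,,
,@,,@,
,,@,@,
,v,,,,
,,,,,,
[21] ,,,,,,
,,,,,,
,,@@,,
,@,,@,
,,@,@,
<@,,,,
,,,,,,
[22] ,,,,,,
,,,,,,
,,@@,,
,@,,@,
^,@,@,
@@,,,,
,,,,,,
[23] ,,,,,,
,,,,,,
,,@@,,
,@,,@,
@>@,@,
@@,,,,
,,,,,,
[24] ,,,,,,
,,,,,,
,,@@,,
,@,,@,
@@@,@,
@v,,,,
,,,,,,
[25] ,,,,,,
,,,,,,
,,@@,,
,@,,@,
@@@,@,
@,>,,,
,,,,,,
[26] ,,,,,,
,,,,,,
,,@@,,
,@,,@,
@@@,@,
@,@,,,
,,v,,,
[27] ,,,,,,
,,,,,,
,,@@,,
,@,,@,
@@@,@,
@,@,,,
,<@,,,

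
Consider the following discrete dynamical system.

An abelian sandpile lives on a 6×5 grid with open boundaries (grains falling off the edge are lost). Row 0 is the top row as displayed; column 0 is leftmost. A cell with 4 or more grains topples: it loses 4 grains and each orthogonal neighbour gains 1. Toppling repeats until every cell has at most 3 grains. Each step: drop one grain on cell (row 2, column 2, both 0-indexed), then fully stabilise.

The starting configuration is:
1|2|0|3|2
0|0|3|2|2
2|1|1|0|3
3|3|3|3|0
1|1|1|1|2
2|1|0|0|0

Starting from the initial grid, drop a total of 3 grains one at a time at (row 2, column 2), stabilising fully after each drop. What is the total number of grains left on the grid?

0) 1|2|0|3|2
0|0|3|2|2
2|1|1|0|3
3|3|3|3|0
1|1|1|1|2
2|1|0|0|0
1) 1|2|0|3|2
0|0|3|2|2
2|1|2|0|3
3|3|3|3|0
1|1|1|1|2
2|1|0|0|0
2) 1|2|0|3|2
0|0|3|2|2
2|1|3|0|3
3|3|3|3|0
1|1|1|1|2
2|1|0|0|0
3) 1|2|1|3|2
0|1|0|3|2
3|3|2|2|3
0|1|2|0|1
2|2|2|2|2
2|1|0|0|0

45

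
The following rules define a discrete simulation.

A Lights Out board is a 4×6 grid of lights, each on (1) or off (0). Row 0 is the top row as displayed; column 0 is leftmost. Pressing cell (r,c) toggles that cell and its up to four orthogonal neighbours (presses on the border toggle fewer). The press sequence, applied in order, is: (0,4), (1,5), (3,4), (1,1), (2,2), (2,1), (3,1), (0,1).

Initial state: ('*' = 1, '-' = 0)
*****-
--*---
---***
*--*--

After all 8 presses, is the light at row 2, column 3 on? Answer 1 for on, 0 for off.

0

[0] *****-
--*---
---***
*--*--
[1] ***--*
--*-*-
---***
*--*--
[2] ***---
--*--*
---**-
*--*--
[3] ***---
--*--*
---*--
*---**
[4] *-*---
**---*
-*-*--
*---**
[5] *-*---
***--*
--*---
*-*-**
[6] *-*---
*-*--*
**----
***-**
[7] *-*---
*-*--*
*-----
----**
[8] -*----
***--*
*-----
----**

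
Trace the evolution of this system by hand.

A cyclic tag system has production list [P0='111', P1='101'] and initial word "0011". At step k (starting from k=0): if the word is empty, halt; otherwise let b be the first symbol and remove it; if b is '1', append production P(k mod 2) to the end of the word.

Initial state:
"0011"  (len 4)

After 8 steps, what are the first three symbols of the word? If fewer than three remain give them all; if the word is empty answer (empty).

011

t=0: "0011"  (len 4)
t=1: "011"  (len 3)
t=2: "11"  (len 2)
t=3: "1111"  (len 4)
t=4: "111101"  (len 6)
t=5: "11101111"  (len 8)
t=6: "1101111101"  (len 10)
t=7: "101111101111"  (len 12)
t=8: "01111101111101"  (len 14)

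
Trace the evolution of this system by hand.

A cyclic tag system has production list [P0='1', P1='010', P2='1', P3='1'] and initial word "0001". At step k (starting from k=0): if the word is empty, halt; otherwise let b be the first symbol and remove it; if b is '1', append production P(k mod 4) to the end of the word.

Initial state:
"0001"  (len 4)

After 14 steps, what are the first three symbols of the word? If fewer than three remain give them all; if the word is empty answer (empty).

0) "0001"  (len 4)
1) "001"  (len 3)
2) "01"  (len 2)
3) "1"  (len 1)
4) "1"  (len 1)
5) "1"  (len 1)
6) "010"  (len 3)
7) "10"  (len 2)
8) "01"  (len 2)
9) "1"  (len 1)
10) "010"  (len 3)
11) "10"  (len 2)
12) "01"  (len 2)
13) "1"  (len 1)
14) "010"  (len 3)

010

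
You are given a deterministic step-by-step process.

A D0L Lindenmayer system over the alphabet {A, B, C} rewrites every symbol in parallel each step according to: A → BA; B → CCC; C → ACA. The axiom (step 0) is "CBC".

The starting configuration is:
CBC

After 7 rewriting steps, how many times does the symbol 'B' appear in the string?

438

t=0: CBC
t=1: ACACCCACA
t=2: BAACABAACAACAACABAACABA
t=3: CCCBABAACABACCCBABAACABABAACABABAACABACCCBABAACABACCCBA
t=4: ACAACAACACCCBACCCBABAACABACCCBAACAACAACACCCBACCCBABAACABAC…ABAACABACCCBAACAACAACACCCBACCCBABAACABACCCBAACAACAACACCCBA  (len 141)
t=5: BAACABABAACABABAACABAACAACAACACCCBAACAACAACACCCBACCCBABAAC…CABACCCBAACAACAACACCCBABAACABABAACABABAACABAACAACAACACCCBA  (len 365)
t=6: CCCBABAACABACCCBACCCBABAACABACCCBACCCBABAACABACCCBABAACABA…ACCCBACCCBABAACABACCCBABAACABABAACABABAACABAACAACAACACCCBA  (len 919)
t=7: ACAACAACACCCBACCCBABAACABACCCBAACAACAACACCCBAACAACAACACCCB…ACCCBACCCBABAACABACCCBABAACABABAACABABAACABAACAACAACACCCBA  (len 2319)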